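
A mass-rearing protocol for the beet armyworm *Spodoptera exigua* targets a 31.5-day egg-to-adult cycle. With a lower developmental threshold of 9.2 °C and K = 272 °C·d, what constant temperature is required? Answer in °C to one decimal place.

Required daily accumulation = 272 / 31.5 = 8.635 DD/day.
T = T_base + 8.635 = 9.2 + 8.635 = 17.835 ≈ 17.8 °C.

17.8 °C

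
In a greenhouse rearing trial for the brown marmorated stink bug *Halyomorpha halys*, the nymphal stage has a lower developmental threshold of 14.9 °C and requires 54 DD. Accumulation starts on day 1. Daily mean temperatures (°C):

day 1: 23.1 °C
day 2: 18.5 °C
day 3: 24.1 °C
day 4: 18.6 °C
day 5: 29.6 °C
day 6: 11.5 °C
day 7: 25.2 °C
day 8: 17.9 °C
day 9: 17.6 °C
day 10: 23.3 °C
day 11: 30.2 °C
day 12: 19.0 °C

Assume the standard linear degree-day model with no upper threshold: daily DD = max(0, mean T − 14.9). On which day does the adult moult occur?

Daily DD above 14.9 °C: 8.2, 3.6, 9.2, 3.7, 14.7, 0.0, 10.3, 3.0, 2.7, 8.4, 15.3, 4.1.
Cumulative: 8.2, 11.8, 21.0, 24.7, 39.4, 39.4, 49.7, 52.7, 55.4, 63.8, 79.1, 83.2.
The total first reaches 54 DD on day 9.

day 9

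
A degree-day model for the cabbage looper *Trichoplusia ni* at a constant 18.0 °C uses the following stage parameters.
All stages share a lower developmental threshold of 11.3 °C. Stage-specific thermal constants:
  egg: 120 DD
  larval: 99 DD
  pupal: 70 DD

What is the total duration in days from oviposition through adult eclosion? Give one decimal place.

43.1 days

Daily accumulation at 18.0 °C = 18.0 − 11.3 = 6.7 DD/day.
Total K = 120 + 99 + 70 = 289 DD.
Total duration = 289 / 6.7 = 43.134 ≈ 43.1 days.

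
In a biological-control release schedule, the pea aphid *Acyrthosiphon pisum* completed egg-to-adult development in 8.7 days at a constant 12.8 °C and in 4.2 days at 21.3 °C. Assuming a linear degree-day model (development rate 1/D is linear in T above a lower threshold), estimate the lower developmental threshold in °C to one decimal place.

Linear rate model ⇒ the product D·(T − T_b) is constant across temperatures.
8.7·(12.8 − T_b) = 4.2·(21.3 − T_b)
T_b = (8.7·12.8 − 4.2·21.3) / (8.7 − 4.2) = 21.90 / 4.5 = 4.867 °C ≈ 4.9 °C.

4.9 °C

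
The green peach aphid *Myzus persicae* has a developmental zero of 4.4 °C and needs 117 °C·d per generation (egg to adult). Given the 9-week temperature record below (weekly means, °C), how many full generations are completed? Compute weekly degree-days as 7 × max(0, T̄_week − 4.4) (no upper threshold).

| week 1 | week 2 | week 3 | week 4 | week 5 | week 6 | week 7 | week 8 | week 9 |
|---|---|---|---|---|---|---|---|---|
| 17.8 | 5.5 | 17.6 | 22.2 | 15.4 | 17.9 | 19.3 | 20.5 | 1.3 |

Weekly DD (7 × max(0, T̄ − 4.4)): 93.8, 7.7, 92.4, 124.6, 77.0, 94.5, 104.3, 112.7, 0.0.
Season total = 707.0 DD.
Complete generations = ⌊707.0 / 117⌋ = 6.

6 generations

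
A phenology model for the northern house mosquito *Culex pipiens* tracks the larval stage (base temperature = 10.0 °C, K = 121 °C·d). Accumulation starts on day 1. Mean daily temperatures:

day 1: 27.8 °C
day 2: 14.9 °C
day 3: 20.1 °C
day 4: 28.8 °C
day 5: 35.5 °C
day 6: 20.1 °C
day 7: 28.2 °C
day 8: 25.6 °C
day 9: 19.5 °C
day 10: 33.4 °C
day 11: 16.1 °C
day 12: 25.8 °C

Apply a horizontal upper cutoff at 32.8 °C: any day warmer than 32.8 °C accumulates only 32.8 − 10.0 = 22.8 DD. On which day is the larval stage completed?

day 9

Daily DD above 10.0 °C (capped at 22.8): 17.8, 4.9, 10.1, 18.8, 22.8, 10.1, 18.2, 15.6, 9.5, 22.8, 6.1, 15.8.
Cumulative: 17.8, 22.7, 32.8, 51.6, 74.4, 84.5, 102.7, 118.3, 127.8, 150.6, 156.7, 172.5.
The total first reaches 121 DD on day 9.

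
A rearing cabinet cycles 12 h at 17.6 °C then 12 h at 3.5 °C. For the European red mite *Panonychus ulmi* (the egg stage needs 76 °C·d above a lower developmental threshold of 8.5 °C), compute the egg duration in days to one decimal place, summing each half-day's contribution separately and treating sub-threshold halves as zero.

16.7 days

Day half: max(0, 17.6 − 8.5) × 0.5 = 9.1 × 0.5 = 4.55 DD.
Night half: max(0, 3.5 − 8.5) × 0.5 = 0.0 × 0.5 = 0.00 DD.
Per 24 h: 4.55 DD/day.
Duration = 76 / 4.55 = 16.703 ≈ 16.7 days.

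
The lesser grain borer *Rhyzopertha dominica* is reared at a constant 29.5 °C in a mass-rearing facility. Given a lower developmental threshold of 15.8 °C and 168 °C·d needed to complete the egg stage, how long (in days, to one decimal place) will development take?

Daily accumulation = 29.5 − 15.8 = 13.7 DD/day.
Duration = 168 / 13.7 = 12.263 ≈ 12.3 days.

12.3 days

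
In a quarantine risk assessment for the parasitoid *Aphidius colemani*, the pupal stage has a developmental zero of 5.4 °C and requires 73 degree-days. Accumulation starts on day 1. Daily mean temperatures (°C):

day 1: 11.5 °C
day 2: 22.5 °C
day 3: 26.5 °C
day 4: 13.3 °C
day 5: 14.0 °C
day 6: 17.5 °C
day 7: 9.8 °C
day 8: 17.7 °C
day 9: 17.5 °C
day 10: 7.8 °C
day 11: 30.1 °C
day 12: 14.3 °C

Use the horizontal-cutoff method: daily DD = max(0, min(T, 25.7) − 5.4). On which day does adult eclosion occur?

day 7

Daily DD above 5.4 °C (capped at 20.3): 6.1, 17.1, 20.3, 7.9, 8.6, 12.1, 4.4, 12.3, 12.1, 2.4, 20.3, 8.9.
Cumulative: 6.1, 23.2, 43.5, 51.4, 60.0, 72.1, 76.5, 88.8, 100.9, 103.3, 123.6, 132.5.
The total first reaches 73 DD on day 7.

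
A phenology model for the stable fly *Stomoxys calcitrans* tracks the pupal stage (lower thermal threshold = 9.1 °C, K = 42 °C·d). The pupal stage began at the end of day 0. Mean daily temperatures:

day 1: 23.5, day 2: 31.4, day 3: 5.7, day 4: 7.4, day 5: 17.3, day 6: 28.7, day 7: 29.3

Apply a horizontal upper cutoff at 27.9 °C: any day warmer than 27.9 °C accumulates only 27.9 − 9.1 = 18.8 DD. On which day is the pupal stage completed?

day 6

Daily DD above 9.1 °C (capped at 18.8): 14.4, 18.8, 0.0, 0.0, 8.2, 18.8, 18.8.
Cumulative: 14.4, 33.2, 33.2, 33.2, 41.4, 60.2, 79.0.
The total first reaches 42 DD on day 6.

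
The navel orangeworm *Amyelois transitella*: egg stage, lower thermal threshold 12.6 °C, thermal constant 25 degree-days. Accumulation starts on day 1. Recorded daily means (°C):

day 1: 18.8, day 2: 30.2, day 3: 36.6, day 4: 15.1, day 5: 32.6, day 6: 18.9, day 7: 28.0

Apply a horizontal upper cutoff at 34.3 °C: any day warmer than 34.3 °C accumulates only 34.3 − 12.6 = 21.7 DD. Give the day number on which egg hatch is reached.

Daily DD above 12.6 °C (capped at 21.7): 6.2, 17.6, 21.7, 2.5, 20.0, 6.3, 15.4.
Cumulative: 6.2, 23.8, 45.5, 48.0, 68.0, 74.3, 89.7.
The total first reaches 25 DD on day 3.

day 3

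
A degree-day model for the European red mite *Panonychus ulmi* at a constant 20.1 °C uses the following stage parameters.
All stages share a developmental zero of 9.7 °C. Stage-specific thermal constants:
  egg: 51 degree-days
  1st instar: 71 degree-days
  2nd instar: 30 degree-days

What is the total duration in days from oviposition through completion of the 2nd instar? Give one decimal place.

14.6 days

Daily accumulation at 20.1 °C = 20.1 − 9.7 = 10.4 DD/day.
Total K = 51 + 71 + 30 = 152 DD.
Total duration = 152 / 10.4 = 14.615 ≈ 14.6 days.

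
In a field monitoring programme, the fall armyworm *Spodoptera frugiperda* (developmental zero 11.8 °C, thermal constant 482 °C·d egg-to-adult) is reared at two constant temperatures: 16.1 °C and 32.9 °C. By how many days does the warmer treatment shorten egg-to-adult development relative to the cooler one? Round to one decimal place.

89.2 days

At 16.1 °C: 482 / (16.1 − 11.8) = 482 / 4.3 = 112.093 d.
At 32.9 °C: 482 / (32.9 − 11.8) = 482 / 21.1 = 22.844 d.
Difference = |112.093 − 22.844| = 89.249 ≈ 89.2 days.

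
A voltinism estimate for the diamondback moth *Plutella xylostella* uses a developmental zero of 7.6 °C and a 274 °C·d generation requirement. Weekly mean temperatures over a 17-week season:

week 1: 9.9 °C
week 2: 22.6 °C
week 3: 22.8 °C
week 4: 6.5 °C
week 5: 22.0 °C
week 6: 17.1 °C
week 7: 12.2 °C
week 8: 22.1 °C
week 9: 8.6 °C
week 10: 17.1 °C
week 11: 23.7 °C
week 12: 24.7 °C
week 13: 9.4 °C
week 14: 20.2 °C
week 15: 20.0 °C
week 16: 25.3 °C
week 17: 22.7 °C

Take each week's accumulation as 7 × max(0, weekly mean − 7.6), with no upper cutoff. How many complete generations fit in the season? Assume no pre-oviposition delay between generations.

Weekly DD (7 × max(0, T̄ − 7.6)): 16.1, 105.0, 106.4, 0.0, 100.8, 66.5, 32.2, 101.5, 7.0, 66.5, 112.7, 119.7, 12.6, 88.2, 86.8, 123.9, 105.7.
Season total = 1251.6 DD.
Complete generations = ⌊1251.6 / 274⌋ = 4.

4 generations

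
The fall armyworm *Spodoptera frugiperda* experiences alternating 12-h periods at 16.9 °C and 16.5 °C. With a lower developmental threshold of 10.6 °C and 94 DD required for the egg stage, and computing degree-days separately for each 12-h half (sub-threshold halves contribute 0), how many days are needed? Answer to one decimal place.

Day half: max(0, 16.9 − 10.6) × 0.5 = 6.3 × 0.5 = 3.15 DD.
Night half: max(0, 16.5 − 10.6) × 0.5 = 5.9 × 0.5 = 2.95 DD.
Per 24 h: 6.10 DD/day.
Duration = 94 / 6.10 = 15.410 ≈ 15.4 days.

15.4 days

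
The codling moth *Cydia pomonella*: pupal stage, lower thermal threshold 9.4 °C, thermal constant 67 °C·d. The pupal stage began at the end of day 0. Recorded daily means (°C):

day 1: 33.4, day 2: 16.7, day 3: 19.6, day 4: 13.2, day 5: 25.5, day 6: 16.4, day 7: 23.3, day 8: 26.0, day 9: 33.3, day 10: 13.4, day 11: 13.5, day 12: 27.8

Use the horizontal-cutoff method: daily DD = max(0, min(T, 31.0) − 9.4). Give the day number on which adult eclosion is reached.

day 7

Daily DD above 9.4 °C (capped at 21.6): 21.6, 7.3, 10.2, 3.8, 16.1, 7.0, 13.9, 16.6, 21.6, 4.0, 4.1, 18.4.
Cumulative: 21.6, 28.9, 39.1, 42.9, 59.0, 66.0, 79.9, 96.5, 118.1, 122.1, 126.2, 144.6.
The total first reaches 67 DD on day 7.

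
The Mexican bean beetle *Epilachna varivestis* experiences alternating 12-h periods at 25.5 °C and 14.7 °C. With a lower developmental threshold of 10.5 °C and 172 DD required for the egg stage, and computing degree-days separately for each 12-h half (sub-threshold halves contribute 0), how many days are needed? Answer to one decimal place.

17.9 days

Day half: max(0, 25.5 − 10.5) × 0.5 = 15.0 × 0.5 = 7.50 DD.
Night half: max(0, 14.7 − 10.5) × 0.5 = 4.2 × 0.5 = 2.10 DD.
Per 24 h: 9.60 DD/day.
Duration = 172 / 9.60 = 17.917 ≈ 17.9 days.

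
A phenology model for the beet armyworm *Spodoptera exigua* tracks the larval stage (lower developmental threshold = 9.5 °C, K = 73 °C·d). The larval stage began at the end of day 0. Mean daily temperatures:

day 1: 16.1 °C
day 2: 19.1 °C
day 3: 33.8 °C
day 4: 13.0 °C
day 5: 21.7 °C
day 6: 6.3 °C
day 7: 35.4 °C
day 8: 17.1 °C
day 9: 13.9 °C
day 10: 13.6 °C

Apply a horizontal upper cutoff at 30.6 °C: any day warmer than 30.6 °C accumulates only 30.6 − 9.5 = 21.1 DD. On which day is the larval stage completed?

Daily DD above 9.5 °C (capped at 21.1): 6.6, 9.6, 21.1, 3.5, 12.2, 0.0, 21.1, 7.6, 4.4, 4.1.
Cumulative: 6.6, 16.2, 37.3, 40.8, 53.0, 53.0, 74.1, 81.7, 86.1, 90.2.
The total first reaches 73 DD on day 7.

day 7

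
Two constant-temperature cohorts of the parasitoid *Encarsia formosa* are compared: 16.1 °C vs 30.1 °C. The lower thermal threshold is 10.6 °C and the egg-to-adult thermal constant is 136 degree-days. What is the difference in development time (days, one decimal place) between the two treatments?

17.8 days

At 16.1 °C: 136 / (16.1 − 10.6) = 136 / 5.5 = 24.727 d.
At 30.1 °C: 136 / (30.1 − 10.6) = 136 / 19.5 = 6.974 d.
Difference = |24.727 − 6.974| = 17.753 ≈ 17.8 days.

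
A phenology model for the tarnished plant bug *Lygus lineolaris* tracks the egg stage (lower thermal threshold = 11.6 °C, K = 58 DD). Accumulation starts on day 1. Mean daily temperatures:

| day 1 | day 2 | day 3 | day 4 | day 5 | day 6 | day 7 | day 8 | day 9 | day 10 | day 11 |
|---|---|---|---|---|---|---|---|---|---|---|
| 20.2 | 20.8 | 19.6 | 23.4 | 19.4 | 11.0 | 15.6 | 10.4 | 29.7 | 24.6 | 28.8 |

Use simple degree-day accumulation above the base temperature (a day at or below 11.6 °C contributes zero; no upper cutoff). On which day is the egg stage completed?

day 9

Daily DD above 11.6 °C: 8.6, 9.2, 8.0, 11.8, 7.8, 0.0, 4.0, 0.0, 18.1, 13.0, 17.2.
Cumulative: 8.6, 17.8, 25.8, 37.6, 45.4, 45.4, 49.4, 49.4, 67.5, 80.5, 97.7.
The total first reaches 58 DD on day 9.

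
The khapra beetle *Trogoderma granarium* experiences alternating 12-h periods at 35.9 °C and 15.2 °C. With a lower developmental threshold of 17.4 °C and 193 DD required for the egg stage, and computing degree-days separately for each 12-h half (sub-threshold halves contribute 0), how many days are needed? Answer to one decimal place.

Day half: max(0, 35.9 − 17.4) × 0.5 = 18.5 × 0.5 = 9.25 DD.
Night half: max(0, 15.2 − 17.4) × 0.5 = 0.0 × 0.5 = 0.00 DD.
Per 24 h: 9.25 DD/day.
Duration = 193 / 9.25 = 20.865 ≈ 20.9 days.

20.9 days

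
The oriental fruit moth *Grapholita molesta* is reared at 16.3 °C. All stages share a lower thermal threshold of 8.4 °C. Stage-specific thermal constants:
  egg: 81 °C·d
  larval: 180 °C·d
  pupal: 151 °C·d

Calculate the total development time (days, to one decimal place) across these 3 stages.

Daily accumulation at 16.3 °C = 16.3 − 8.4 = 7.9 DD/day.
Total K = 81 + 180 + 151 = 412 DD.
Total duration = 412 / 7.9 = 52.152 ≈ 52.2 days.

52.2 days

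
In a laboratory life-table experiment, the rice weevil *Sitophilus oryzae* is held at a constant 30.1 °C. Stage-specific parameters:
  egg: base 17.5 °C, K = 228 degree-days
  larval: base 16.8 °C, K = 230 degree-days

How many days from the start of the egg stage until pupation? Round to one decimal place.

egg: 228 / (30.1 − 17.5) = 228 / 12.6 = 18.095 d.
larval: 230 / (30.1 − 16.8) = 230 / 13.3 = 17.293 d.
Sum = 35.388 ≈ 35.4 days.

35.4 days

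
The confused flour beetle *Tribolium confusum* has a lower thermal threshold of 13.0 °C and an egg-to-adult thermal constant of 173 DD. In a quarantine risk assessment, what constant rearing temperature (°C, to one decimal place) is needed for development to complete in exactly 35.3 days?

Required daily accumulation = 173 / 35.3 = 4.901 DD/day.
T = T_base + 4.901 = 13.0 + 4.901 = 17.901 ≈ 17.9 °C.

17.9 °C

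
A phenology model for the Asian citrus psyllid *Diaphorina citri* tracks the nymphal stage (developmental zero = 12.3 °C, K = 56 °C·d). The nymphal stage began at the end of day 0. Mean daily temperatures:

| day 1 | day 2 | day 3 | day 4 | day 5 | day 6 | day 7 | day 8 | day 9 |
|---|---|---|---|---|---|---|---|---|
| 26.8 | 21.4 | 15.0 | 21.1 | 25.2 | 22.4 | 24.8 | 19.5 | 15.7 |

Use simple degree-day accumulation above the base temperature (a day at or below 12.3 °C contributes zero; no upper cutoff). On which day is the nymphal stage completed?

Daily DD above 12.3 °C: 14.5, 9.1, 2.7, 8.8, 12.9, 10.1, 12.5, 7.2, 3.4.
Cumulative: 14.5, 23.6, 26.3, 35.1, 48.0, 58.1, 70.6, 77.8, 81.2.
The total first reaches 56 DD on day 6.

day 6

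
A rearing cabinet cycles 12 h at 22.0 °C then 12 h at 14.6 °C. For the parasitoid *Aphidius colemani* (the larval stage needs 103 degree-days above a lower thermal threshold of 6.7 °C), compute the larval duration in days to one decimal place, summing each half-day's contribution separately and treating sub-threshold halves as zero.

Day half: max(0, 22.0 − 6.7) × 0.5 = 15.3 × 0.5 = 7.65 DD.
Night half: max(0, 14.6 − 6.7) × 0.5 = 7.9 × 0.5 = 3.95 DD.
Per 24 h: 11.60 DD/day.
Duration = 103 / 11.60 = 8.879 ≈ 8.9 days.

8.9 days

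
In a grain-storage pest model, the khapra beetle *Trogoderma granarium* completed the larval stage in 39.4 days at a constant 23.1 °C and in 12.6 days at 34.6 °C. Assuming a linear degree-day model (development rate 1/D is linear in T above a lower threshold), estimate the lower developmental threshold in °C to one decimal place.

17.7 °C

Equal thermal constants: D₁(T₁ − T_b) = D₂(T₂ − T_b).
39.4·(23.1 − T_b) = 12.6·(34.6 − T_b)
T_b = (39.4·23.1 − 12.6·34.6) / (39.4 − 12.6) = 474.18 / 26.8 = 17.693 °C ≈ 17.7 °C.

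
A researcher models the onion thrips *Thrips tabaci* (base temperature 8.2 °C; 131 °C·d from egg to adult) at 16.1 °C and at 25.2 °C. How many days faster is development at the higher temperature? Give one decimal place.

At 16.1 °C: 131 / (16.1 − 8.2) = 131 / 7.9 = 16.582 d.
At 25.2 °C: 131 / (25.2 − 8.2) = 131 / 17.0 = 7.706 d.
Difference = |16.582 − 7.706| = 8.876 ≈ 8.9 days.

8.9 days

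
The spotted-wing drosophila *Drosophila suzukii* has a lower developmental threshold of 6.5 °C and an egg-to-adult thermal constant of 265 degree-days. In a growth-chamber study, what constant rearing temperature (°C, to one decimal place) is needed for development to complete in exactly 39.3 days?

Required daily accumulation = 265 / 39.3 = 6.743 DD/day.
T = T_base + 6.743 = 6.5 + 6.743 = 13.243 ≈ 13.2 °C.

13.2 °C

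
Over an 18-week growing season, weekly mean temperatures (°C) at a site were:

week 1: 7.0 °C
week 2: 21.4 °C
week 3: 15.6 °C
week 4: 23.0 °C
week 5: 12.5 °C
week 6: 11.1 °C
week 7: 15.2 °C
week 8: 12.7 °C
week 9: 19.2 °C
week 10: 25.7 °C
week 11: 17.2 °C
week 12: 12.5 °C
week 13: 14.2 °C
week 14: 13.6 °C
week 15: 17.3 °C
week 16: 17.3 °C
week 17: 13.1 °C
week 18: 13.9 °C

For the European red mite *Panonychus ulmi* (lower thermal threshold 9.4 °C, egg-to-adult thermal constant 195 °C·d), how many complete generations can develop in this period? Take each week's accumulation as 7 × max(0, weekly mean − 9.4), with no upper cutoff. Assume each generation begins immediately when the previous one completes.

4 generations

Weekly DD (7 × max(0, T̄ − 9.4)): 0.0, 84.0, 43.4, 95.2, 21.7, 11.9, 40.6, 23.1, 68.6, 114.1, 54.6, 21.7, 33.6, 29.4, 55.3, 55.3, 25.9, 31.5.
Season total = 809.9 DD.
Complete generations = ⌊809.9 / 195⌋ = 4.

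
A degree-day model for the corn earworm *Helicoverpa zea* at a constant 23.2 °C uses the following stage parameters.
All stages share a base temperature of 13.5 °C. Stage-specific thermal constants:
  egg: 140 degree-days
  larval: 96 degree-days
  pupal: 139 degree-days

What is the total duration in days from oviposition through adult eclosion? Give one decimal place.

Daily accumulation at 23.2 °C = 23.2 − 13.5 = 9.7 DD/day.
Total K = 140 + 96 + 139 = 375 DD.
Total duration = 375 / 9.7 = 38.660 ≈ 38.7 days.

38.7 days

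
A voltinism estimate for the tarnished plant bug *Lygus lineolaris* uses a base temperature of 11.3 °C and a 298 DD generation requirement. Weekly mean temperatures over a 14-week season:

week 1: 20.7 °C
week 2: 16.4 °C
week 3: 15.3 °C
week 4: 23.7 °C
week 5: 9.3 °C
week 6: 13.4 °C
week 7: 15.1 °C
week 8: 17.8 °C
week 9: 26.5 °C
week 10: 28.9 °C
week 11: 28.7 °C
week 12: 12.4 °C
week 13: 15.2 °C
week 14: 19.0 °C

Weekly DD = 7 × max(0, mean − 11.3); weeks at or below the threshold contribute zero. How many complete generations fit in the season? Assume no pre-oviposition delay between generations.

2 generations

Weekly DD (7 × max(0, T̄ − 11.3)): 65.8, 35.7, 28.0, 86.8, 0.0, 14.7, 26.6, 45.5, 106.4, 123.2, 121.8, 7.7, 27.3, 53.9.
Season total = 743.4 DD.
Complete generations = ⌊743.4 / 298⌋ = 2.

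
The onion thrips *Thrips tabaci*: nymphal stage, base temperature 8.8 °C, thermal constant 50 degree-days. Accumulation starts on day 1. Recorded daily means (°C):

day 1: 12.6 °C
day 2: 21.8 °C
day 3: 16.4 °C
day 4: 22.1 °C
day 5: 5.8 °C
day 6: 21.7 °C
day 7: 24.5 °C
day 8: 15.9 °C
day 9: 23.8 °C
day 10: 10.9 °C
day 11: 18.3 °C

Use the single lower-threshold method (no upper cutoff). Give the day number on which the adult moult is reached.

Daily DD above 8.8 °C: 3.8, 13.0, 7.6, 13.3, 0.0, 12.9, 15.7, 7.1, 15.0, 2.1, 9.5.
Cumulative: 3.8, 16.8, 24.4, 37.7, 37.7, 50.6, 66.3, 73.4, 88.4, 90.5, 100.0.
The total first reaches 50 DD on day 6.

day 6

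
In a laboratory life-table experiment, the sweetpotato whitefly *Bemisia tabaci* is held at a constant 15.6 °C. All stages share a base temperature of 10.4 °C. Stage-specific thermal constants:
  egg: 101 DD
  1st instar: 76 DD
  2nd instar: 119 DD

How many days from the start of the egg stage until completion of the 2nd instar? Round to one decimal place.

Daily accumulation at 15.6 °C = 15.6 − 10.4 = 5.2 DD/day.
Total K = 101 + 76 + 119 = 296 DD.
Total duration = 296 / 5.2 = 56.923 ≈ 56.9 days.

56.9 days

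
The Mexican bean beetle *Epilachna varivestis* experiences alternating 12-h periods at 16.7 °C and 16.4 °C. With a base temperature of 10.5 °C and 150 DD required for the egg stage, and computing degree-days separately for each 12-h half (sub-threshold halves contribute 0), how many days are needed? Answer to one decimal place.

24.8 days

Day half: max(0, 16.7 − 10.5) × 0.5 = 6.2 × 0.5 = 3.10 DD.
Night half: max(0, 16.4 − 10.5) × 0.5 = 5.9 × 0.5 = 2.95 DD.
Per 24 h: 6.05 DD/day.
Duration = 150 / 6.05 = 24.793 ≈ 24.8 days.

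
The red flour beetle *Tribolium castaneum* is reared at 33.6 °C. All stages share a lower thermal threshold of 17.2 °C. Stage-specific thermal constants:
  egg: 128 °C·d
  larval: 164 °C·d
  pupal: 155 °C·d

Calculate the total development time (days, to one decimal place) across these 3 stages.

Daily accumulation at 33.6 °C = 33.6 − 17.2 = 16.4 DD/day.
Total K = 128 + 164 + 155 = 447 DD.
Total duration = 447 / 16.4 = 27.256 ≈ 27.3 days.

27.3 days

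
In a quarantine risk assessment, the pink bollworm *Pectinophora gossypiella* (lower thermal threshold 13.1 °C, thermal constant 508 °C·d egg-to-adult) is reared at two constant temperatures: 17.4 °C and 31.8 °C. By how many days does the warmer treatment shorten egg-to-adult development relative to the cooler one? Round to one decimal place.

91.0 days

At 17.4 °C: 508 / (17.4 − 13.1) = 508 / 4.3 = 118.140 d.
At 31.8 °C: 508 / (31.8 − 13.1) = 508 / 18.7 = 27.166 d.
Difference = |118.140 − 27.166| = 90.974 ≈ 91.0 days.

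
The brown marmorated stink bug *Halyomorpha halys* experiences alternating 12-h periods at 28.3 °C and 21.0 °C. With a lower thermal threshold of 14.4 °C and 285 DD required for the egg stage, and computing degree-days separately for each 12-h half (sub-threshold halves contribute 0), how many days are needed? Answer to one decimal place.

27.8 days

Day half: max(0, 28.3 − 14.4) × 0.5 = 13.9 × 0.5 = 6.95 DD.
Night half: max(0, 21.0 − 14.4) × 0.5 = 6.6 × 0.5 = 3.30 DD.
Per 24 h: 10.25 DD/day.
Duration = 285 / 10.25 = 27.805 ≈ 27.8 days.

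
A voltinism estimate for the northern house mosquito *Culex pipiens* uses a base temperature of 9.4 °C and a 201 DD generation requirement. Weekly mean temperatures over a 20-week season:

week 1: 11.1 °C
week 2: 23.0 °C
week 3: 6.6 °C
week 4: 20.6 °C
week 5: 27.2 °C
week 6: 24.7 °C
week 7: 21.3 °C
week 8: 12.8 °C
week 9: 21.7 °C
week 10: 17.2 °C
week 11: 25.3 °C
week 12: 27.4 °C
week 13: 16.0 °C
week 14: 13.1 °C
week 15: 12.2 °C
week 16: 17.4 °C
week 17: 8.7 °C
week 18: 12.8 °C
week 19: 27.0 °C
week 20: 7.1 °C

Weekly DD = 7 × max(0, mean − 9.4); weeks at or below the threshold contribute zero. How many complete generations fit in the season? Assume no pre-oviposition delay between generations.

Weekly DD (7 × max(0, T̄ − 9.4)): 11.9, 95.2, 0.0, 78.4, 124.6, 107.1, 83.3, 23.8, 86.1, 54.6, 111.3, 126.0, 46.2, 25.9, 19.6, 56.0, 0.0, 23.8, 123.2, 0.0.
Season total = 1197.0 DD.
Complete generations = ⌊1197.0 / 201⌋ = 5.

5 generations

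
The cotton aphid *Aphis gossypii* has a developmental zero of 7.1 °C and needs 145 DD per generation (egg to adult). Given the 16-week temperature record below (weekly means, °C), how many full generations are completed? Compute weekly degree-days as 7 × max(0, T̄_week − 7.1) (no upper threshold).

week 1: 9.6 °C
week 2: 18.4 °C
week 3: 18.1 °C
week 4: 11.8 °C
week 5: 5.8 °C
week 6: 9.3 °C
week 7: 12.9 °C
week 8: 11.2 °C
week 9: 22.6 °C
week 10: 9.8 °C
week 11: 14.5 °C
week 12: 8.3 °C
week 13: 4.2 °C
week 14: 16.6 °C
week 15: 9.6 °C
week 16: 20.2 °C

4 generations

Weekly DD (7 × max(0, T̄ − 7.1)): 17.5, 79.1, 77.0, 32.9, 0.0, 15.4, 40.6, 28.7, 108.5, 18.9, 51.8, 8.4, 0.0, 66.5, 17.5, 91.7.
Season total = 654.5 DD.
Complete generations = ⌊654.5 / 145⌋ = 4.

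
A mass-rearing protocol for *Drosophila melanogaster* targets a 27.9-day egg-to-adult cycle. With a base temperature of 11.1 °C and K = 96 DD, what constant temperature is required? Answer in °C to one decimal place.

14.5 °C

Required daily accumulation = 96 / 27.9 = 3.441 DD/day.
T = T_base + 3.441 = 11.1 + 3.441 = 14.541 ≈ 14.5 °C.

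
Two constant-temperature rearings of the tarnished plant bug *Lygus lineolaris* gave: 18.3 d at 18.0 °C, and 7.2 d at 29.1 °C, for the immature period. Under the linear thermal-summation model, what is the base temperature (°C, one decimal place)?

10.8 °C

Linear rate model ⇒ the product D·(T − T_b) is constant across temperatures.
18.3·(18.0 − T_b) = 7.2·(29.1 − T_b)
T_b = (18.3·18.0 − 7.2·29.1) / (18.3 − 7.2) = 119.88 / 11.1 = 10.800 °C ≈ 10.8 °C.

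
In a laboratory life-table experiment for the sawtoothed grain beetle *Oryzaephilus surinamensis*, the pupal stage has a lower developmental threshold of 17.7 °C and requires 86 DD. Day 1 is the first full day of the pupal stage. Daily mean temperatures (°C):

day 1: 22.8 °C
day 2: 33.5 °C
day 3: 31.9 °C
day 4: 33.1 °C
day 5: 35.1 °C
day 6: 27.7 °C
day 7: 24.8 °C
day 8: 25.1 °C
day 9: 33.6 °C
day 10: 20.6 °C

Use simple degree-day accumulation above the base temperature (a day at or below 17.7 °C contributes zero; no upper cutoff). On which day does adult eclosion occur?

day 8

Daily DD above 17.7 °C: 5.1, 15.8, 14.2, 15.4, 17.4, 10.0, 7.1, 7.4, 15.9, 2.9.
Cumulative: 5.1, 20.9, 35.1, 50.5, 67.9, 77.9, 85.0, 92.4, 108.3, 111.2.
The total first reaches 86 DD on day 8.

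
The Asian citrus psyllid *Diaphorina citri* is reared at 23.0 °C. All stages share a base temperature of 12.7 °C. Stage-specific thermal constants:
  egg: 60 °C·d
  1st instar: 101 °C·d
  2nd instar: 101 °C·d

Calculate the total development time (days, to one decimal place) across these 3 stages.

Daily accumulation at 23.0 °C = 23.0 − 12.7 = 10.3 DD/day.
Total K = 60 + 101 + 101 = 262 DD.
Total duration = 262 / 10.3 = 25.437 ≈ 25.4 days.

25.4 days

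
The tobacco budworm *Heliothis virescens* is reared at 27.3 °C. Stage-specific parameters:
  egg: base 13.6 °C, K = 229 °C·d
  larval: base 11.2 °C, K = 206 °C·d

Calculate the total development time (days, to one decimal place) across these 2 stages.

egg: 229 / (27.3 − 13.6) = 229 / 13.7 = 16.715 d.
larval: 206 / (27.3 − 11.2) = 206 / 16.1 = 12.795 d.
Sum = 29.510 ≈ 29.5 days.

29.5 days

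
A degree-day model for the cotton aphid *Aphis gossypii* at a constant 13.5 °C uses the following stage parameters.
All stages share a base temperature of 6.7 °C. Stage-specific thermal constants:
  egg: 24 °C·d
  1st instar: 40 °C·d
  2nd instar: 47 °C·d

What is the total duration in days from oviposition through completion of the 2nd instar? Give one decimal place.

16.3 days

Daily accumulation at 13.5 °C = 13.5 − 6.7 = 6.8 DD/day.
Total K = 24 + 40 + 47 = 111 DD.
Total duration = 111 / 6.8 = 16.324 ≈ 16.3 days.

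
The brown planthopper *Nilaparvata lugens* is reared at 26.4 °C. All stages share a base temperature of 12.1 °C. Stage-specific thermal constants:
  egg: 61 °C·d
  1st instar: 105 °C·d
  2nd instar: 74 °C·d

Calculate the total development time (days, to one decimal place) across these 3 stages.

16.8 days

Daily accumulation at 26.4 °C = 26.4 − 12.1 = 14.3 DD/day.
Total K = 61 + 105 + 74 = 240 DD.
Total duration = 240 / 14.3 = 16.783 ≈ 16.8 days.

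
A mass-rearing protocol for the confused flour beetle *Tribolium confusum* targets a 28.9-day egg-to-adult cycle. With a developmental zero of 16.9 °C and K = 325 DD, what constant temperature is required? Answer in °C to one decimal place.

28.1 °C

Required daily accumulation = 325 / 28.9 = 11.246 DD/day.
T = T_base + 11.246 = 16.9 + 11.246 = 28.146 ≈ 28.1 °C.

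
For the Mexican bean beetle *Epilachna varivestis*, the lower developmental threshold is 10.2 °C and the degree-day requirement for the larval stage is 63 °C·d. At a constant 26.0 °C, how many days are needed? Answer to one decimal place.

Daily accumulation = 26.0 − 10.2 = 15.8 DD/day.
Duration = 63 / 15.8 = 3.987 ≈ 4.0 days.

4.0 days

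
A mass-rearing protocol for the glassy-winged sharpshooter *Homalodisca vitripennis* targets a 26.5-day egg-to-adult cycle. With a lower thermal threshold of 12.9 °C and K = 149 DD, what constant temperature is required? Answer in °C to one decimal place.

Required daily accumulation = 149 / 26.5 = 5.623 DD/day.
T = T_base + 5.623 = 12.9 + 5.623 = 18.523 ≈ 18.5 °C.

18.5 °C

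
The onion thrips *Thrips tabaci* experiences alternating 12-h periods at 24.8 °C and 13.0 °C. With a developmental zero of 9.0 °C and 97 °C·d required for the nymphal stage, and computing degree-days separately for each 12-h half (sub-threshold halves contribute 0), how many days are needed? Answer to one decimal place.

9.8 days

Day half: max(0, 24.8 − 9.0) × 0.5 = 15.8 × 0.5 = 7.90 DD.
Night half: max(0, 13.0 − 9.0) × 0.5 = 4.0 × 0.5 = 2.00 DD.
Per 24 h: 9.90 DD/day.
Duration = 97 / 9.90 = 9.798 ≈ 9.8 days.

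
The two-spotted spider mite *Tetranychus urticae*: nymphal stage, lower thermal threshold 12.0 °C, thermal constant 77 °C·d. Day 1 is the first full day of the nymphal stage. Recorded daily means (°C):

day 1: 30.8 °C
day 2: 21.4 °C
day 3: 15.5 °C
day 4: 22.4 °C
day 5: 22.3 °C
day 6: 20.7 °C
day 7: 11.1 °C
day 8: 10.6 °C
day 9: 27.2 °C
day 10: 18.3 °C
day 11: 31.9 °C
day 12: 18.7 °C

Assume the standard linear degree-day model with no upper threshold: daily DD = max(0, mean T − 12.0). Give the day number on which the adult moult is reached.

day 10

Daily DD above 12.0 °C: 18.8, 9.4, 3.5, 10.4, 10.3, 8.7, 0.0, 0.0, 15.2, 6.3, 19.9, 6.7.
Cumulative: 18.8, 28.2, 31.7, 42.1, 52.4, 61.1, 61.1, 61.1, 76.3, 82.6, 102.5, 109.2.
The total first reaches 77 DD on day 10.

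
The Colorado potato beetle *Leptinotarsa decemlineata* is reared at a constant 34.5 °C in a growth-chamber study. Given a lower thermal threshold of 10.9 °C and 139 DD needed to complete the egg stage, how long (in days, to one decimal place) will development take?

5.9 days

Daily accumulation = 34.5 − 10.9 = 23.6 DD/day.
Duration = 139 / 23.6 = 5.890 ≈ 5.9 days.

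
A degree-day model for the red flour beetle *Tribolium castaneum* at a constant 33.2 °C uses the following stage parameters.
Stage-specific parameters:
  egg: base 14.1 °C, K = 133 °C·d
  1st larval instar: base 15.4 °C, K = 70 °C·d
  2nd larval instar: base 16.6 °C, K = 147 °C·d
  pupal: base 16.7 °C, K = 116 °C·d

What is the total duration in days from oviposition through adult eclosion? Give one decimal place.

egg: 133 / (33.2 − 14.1) = 133 / 19.1 = 6.963 d.
1st larval instar: 70 / (33.2 − 15.4) = 70 / 17.8 = 3.933 d.
2nd larval instar: 147 / (33.2 − 16.6) = 147 / 16.6 = 8.855 d.
pupal: 116 / (33.2 − 16.7) = 116 / 16.5 = 7.030 d.
Sum = 26.782 ≈ 26.8 days.

26.8 days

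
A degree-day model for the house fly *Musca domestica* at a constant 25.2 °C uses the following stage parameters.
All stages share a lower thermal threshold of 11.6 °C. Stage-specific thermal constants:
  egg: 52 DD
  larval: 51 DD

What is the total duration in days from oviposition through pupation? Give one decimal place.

7.6 days

Daily accumulation at 25.2 °C = 25.2 − 11.6 = 13.6 DD/day.
Total K = 52 + 51 = 103 DD.
Total duration = 103 / 13.6 = 7.574 ≈ 7.6 days.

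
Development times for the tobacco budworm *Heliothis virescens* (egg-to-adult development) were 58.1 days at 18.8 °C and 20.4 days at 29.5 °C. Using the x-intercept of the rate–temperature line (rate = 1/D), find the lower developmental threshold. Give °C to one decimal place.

13.0 °C

Equal thermal constants: D₁(T₁ − T_b) = D₂(T₂ − T_b).
58.1·(18.8 − T_b) = 20.4·(29.5 − T_b)
T_b = (58.1·18.8 − 20.4·29.5) / (58.1 − 20.4) = 490.48 / 37.7 = 13.010 °C ≈ 13.0 °C.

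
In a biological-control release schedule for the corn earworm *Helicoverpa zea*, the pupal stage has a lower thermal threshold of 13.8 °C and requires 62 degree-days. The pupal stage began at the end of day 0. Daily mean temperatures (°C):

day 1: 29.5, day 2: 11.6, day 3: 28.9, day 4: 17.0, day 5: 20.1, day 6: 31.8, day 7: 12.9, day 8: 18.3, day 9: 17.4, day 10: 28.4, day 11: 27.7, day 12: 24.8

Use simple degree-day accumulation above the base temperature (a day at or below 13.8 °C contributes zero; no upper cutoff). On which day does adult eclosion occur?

day 8

Daily DD above 13.8 °C: 15.7, 0.0, 15.1, 3.2, 6.3, 18.0, 0.0, 4.5, 3.6, 14.6, 13.9, 11.0.
Cumulative: 15.7, 15.7, 30.8, 34.0, 40.3, 58.3, 58.3, 62.8, 66.4, 81.0, 94.9, 105.9.
The total first reaches 62 DD on day 8.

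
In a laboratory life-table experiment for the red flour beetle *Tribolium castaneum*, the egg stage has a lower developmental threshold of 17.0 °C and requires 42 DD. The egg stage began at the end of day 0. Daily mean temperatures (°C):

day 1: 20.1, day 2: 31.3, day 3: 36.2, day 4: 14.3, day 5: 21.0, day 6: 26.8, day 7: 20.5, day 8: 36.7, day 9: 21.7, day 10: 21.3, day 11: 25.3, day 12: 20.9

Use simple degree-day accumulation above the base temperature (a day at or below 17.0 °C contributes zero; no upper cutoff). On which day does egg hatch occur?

day 6

Daily DD above 17.0 °C: 3.1, 14.3, 19.2, 0.0, 4.0, 9.8, 3.5, 19.7, 4.7, 4.3, 8.3, 3.9.
Cumulative: 3.1, 17.4, 36.6, 36.6, 40.6, 50.4, 53.9, 73.6, 78.3, 82.6, 90.9, 94.8.
The total first reaches 42 DD on day 6.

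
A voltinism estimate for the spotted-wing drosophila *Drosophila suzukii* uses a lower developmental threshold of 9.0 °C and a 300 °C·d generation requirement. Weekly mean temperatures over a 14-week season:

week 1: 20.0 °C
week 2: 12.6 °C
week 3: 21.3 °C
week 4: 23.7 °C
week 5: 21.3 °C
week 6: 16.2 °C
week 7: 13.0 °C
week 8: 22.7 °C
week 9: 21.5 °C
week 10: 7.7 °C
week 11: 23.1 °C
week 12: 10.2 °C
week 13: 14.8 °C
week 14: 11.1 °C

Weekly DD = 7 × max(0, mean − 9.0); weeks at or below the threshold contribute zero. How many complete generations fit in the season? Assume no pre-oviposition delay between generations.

Weekly DD (7 × max(0, T̄ − 9.0)): 77.0, 25.2, 86.1, 102.9, 86.1, 50.4, 28.0, 95.9, 87.5, 0.0, 98.7, 8.4, 40.6, 14.7.
Season total = 801.5 DD.
Complete generations = ⌊801.5 / 300⌋ = 2.

2 generations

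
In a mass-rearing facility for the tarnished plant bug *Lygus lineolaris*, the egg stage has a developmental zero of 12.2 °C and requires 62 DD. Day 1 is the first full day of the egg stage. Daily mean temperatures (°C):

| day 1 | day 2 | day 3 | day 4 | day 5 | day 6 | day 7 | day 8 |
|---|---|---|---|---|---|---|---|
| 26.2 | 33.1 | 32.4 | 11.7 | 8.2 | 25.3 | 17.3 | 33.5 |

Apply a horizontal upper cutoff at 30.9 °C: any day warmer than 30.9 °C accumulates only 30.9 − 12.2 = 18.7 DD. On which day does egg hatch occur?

day 6

Daily DD above 12.2 °C (capped at 18.7): 14.0, 18.7, 18.7, 0.0, 0.0, 13.1, 5.1, 18.7.
Cumulative: 14.0, 32.7, 51.4, 51.4, 51.4, 64.5, 69.6, 88.3.
The total first reaches 62 DD on day 6.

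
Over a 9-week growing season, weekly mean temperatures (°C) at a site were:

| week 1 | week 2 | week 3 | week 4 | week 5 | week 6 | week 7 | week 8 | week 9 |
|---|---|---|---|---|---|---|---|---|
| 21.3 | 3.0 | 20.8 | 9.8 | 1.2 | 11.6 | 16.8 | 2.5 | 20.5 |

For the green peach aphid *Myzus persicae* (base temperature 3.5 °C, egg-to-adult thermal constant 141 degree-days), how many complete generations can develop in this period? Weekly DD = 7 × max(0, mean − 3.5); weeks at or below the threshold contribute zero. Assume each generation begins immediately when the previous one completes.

Weekly DD (7 × max(0, T̄ − 3.5)): 124.6, 0.0, 121.1, 44.1, 0.0, 56.7, 93.1, 0.0, 119.0.
Season total = 558.6 DD.
Complete generations = ⌊558.6 / 141⌋ = 3.

3 generations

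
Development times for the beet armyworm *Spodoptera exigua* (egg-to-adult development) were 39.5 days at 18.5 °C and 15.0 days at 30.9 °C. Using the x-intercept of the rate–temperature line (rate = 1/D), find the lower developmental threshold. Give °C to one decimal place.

10.9 °C

Equal thermal constants: D₁(T₁ − T_b) = D₂(T₂ − T_b).
39.5·(18.5 − T_b) = 15.0·(30.9 − T_b)
T_b = (39.5·18.5 − 15.0·30.9) / (39.5 − 15.0) = 267.25 / 24.5 = 10.908 °C ≈ 10.9 °C.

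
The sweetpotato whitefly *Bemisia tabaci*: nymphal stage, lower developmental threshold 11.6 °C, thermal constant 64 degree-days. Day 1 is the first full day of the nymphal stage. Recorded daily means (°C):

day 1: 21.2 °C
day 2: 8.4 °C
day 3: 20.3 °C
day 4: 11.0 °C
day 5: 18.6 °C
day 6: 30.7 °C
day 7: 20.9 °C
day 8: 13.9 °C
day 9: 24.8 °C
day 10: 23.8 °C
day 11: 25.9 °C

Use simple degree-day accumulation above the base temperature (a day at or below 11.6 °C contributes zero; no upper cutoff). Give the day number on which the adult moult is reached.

day 9

Daily DD above 11.6 °C: 9.6, 0.0, 8.7, 0.0, 7.0, 19.1, 9.3, 2.3, 13.2, 12.2, 14.3.
Cumulative: 9.6, 9.6, 18.3, 18.3, 25.3, 44.4, 53.7, 56.0, 69.2, 81.4, 95.7.
The total first reaches 64 DD on day 9.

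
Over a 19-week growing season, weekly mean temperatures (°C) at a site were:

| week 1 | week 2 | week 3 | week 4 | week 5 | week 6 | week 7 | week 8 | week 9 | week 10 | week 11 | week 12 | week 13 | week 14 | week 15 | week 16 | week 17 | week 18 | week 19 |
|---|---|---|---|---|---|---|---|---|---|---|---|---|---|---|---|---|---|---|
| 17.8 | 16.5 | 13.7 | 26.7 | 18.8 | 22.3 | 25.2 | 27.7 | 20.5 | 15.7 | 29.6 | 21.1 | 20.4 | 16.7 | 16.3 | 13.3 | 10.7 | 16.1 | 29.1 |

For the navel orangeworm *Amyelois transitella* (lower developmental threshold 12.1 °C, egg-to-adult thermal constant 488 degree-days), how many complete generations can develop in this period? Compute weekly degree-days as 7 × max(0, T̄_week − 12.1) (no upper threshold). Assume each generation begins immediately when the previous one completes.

Weekly DD (7 × max(0, T̄ − 12.1)): 39.9, 30.8, 11.2, 102.2, 46.9, 71.4, 91.7, 109.2, 58.8, 25.2, 122.5, 63.0, 58.1, 32.2, 29.4, 8.4, 0.0, 28.0, 119.0.
Season total = 1047.9 DD.
Complete generations = ⌊1047.9 / 488⌋ = 2.

2 generations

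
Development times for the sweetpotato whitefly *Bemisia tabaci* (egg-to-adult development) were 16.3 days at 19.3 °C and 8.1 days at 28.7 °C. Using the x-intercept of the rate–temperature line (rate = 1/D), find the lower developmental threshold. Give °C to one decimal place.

10.0 °C

Equal thermal constants: D₁(T₁ − T_b) = D₂(T₂ − T_b).
16.3·(19.3 − T_b) = 8.1·(28.7 − T_b)
T_b = (16.3·19.3 − 8.1·28.7) / (16.3 − 8.1) = 82.12 / 8.2 = 10.015 °C ≈ 10.0 °C.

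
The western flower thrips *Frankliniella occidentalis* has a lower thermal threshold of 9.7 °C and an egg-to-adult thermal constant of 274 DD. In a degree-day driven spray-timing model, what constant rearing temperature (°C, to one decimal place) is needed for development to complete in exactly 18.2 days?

24.8 °C

Required daily accumulation = 274 / 18.2 = 15.055 DD/day.
T = T_base + 15.055 = 9.7 + 15.055 = 24.755 ≈ 24.8 °C.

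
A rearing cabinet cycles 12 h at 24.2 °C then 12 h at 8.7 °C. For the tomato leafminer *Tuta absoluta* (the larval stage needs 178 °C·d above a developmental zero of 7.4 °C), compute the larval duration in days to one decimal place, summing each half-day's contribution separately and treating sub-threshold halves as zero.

19.7 days

Day half: max(0, 24.2 − 7.4) × 0.5 = 16.8 × 0.5 = 8.40 DD.
Night half: max(0, 8.7 − 7.4) × 0.5 = 1.3 × 0.5 = 0.65 DD.
Per 24 h: 9.05 DD/day.
Duration = 178 / 9.05 = 19.669 ≈ 19.7 days.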